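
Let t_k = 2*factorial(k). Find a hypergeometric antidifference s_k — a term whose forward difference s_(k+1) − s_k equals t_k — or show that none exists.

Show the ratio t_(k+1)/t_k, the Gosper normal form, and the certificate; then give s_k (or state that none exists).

Ratio r(k) = k + 1.
So A=k + 1 and B=1, with C=1.
Solve (k + 1)·f(k+1) − (1)·f(k) = 1.
d = -1 from the (1,0,0) case.
d = -1 < 0 ⇒ no nonzero polynomial f; not summable.

not Gosper-summable; s_k does not exist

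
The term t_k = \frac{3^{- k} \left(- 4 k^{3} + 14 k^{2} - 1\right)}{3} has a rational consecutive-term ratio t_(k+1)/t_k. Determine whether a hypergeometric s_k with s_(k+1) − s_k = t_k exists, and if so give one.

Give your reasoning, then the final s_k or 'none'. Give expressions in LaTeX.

s_k = 3^{- k} \left(2 k^{3} - 4 k^{2} - k - 1\right)

t_(k+1)/t_k = (4*(k + 1)**3 - 14*(k + 1)**2 + 1)/(3*(4*k**3 - 14*k**2 + 1)).
A = 1/3, B = 1, C = k**3 - 7*k**2/2 + 1/4.
f must satisfy (1/3)·f(k+1) − (1)·f(k) = k**3 - 7*k**2/2 + 1/4.
deg f ≤ 3 (via 0,0,3).
Match coefficients ⇒ f(k) = -3*(2*k**3 - 4*k**2 - k - 1)/4.
So s_k = (B(k−1)f/C)·t_k = (-3*(2*k**3 - 4*k**2 - k - 1)/(4*k**3 - 14*k**2 + 1))·t_k = (2*k**3 - 4*k**2 - k - 1)/3**k.
Verify: (-4*k**3 + 14*k**2 - 1)/(3*3**k) matches t_k.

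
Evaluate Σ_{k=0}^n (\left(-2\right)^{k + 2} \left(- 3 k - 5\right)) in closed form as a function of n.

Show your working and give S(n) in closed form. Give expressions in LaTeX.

S(n) = - 8 \left(-2\right)^{n} n - 16 \left(-2\right)^{n} - 4

t_(k+1)/t_k = 2*(-3*k - 8)/(3*k + 5).
A = -2, B = 1, C = k + 5/3.
Key eq: (-2)·f(k+1) = (1)·f(k) + (k + 5/3).
d = 1 from the (0,0,1) case.
A polynomial solution: f(k) = -(k + 1)/3.
So s_k = (B(k−1)f/C)·t_k = (-(k + 1)/(3*k + 5))·t_k = (-2)**(k + 2)*(k + 1).
Verify: (-2)**(k + 2)*(-3*k - 5) matches t_k.
Evaluate: s_(n+1) = (-2)**(n + 3)*(n + 2); subtract s_(0) = 4 ⇒ S(n) = -8*(-2)**n*n - 16*(-2)**n - 4.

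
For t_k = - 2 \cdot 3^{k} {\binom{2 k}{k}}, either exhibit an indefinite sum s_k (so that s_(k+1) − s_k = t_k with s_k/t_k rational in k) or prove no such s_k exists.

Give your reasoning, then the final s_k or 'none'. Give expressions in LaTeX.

not Gosper-summable; s_k does not exist

The ratio is 6*(2*k + 1)/(k + 1).
A = 12*k + 6, B = k + 1, C = 1.
Solve (12*k + 6)·f(k+1) − (k)·f(k) = 1.
Degrees (1,1,0) ⇒ d ≤ -1.
deg f ≤ -1 is impossible — no certificate.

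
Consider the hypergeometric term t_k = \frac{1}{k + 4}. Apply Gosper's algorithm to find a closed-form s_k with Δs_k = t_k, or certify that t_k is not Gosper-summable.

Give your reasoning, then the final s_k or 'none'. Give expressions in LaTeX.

no hypergeometric antidifference exists

Step 1: r(k) = (k + 4)/(k + 5).
Factor: A=k + 4; B=k + 5; C=1.
Solve (k + 4)·f(k+1) − (k + 4)·f(k) = 1.
d = 0 from the (1,1,0) case.
Write f(k) = c0. Then LHS − RHS = -1, requiring -1 = 0: contradictory. No certificate.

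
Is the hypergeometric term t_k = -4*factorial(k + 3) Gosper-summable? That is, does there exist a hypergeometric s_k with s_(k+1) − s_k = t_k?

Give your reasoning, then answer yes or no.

No — t_k has no hypergeometric antidifference.

t_(k+1)/t_k = k + 4.
A = k + 4, B = 1, C = 1.
Key eq: (k + 4)·f(k+1) = (1)·f(k) + (1).
d = -1 from the (1,0,0) case.
deg f ≤ -1 is impossible — no certificate.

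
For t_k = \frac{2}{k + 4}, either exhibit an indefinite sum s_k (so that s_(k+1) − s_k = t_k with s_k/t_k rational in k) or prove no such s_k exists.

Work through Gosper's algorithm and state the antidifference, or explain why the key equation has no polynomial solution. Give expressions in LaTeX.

t_(k+1)/t_k = (k + 4)/(k + 5).
Gosper form: A/B · C(k+1)/C(k) with A=k + 4, B=k + 5, C=1.
f must satisfy (k + 4)·f(k+1) − (k + 4)·f(k) = 1.
Degrees (1,1,0) ⇒ d ≤ 0.
f = c0 ⇒ A·f(k+1) − B(k−1)·f(k) − C = -1. The system {-1 = 0} is inconsistent; no antidifference.

none (Gosper's algorithm certifies no s_k)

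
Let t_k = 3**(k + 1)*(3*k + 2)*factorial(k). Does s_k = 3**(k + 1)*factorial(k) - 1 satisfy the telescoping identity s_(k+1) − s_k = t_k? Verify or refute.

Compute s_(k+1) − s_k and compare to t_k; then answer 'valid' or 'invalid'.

Valid: the claim telescopes to t_k.

s_(k+1) = 3**(k + 2)*factorial(k + 1) - 1
s_(k+1) − s_k = 3**(k + 1)*(3*k + 2)*factorial(k)
(s_(k+1) − s_k) − t_k = 0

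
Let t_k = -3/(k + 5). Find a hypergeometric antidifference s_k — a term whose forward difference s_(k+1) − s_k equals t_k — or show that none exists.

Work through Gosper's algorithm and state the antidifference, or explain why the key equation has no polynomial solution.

none — t_k is not Gosper-summable

r(k) = (k + 5)/(k + 6) after simplifying.
So A=k + 5 and B=k + 6, with C=1.
Need (k + 5)·f(k+1) − (k + 5)·f(k) = 1.
Degrees (1,1,0) ⇒ d ≤ 0.
Put f(k) = c0: A·f(k+1) − B(k−1)·f(k) − C = -1; need -1 = 0 — inconsistent ⇒ no f, not summable.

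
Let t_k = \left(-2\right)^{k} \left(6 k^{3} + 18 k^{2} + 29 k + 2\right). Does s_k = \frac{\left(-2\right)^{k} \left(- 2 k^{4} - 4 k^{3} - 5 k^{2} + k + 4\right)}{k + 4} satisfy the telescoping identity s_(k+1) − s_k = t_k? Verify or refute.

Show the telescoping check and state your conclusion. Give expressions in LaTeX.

s_(k+1) = 2*(-2)**k*(2*k**4 + 12*k**3 + 29*k**2 + 29*k + 6)/(k + 5)
s_(k+1) − s_k = (-2)**k*(6*k**5 + 54*k**4 + 179*k**3 + 314*k**2 + 235*k + 28)/(k**2 + 9*k + 20)
(s_(k+1) − s_k) − t_k = (-2)**k*(-18*k**4 - 132*k**3 - 309*k**2 - 363*k - 12)/(k**2 + 9*k + 20)

Invalid: residual \frac{\left(-2\right)^{k} \left(- 18 k^{4} - 132 k^{3} - 309 k^{2} - 363 k - 12\right)}{k^{2} + 9 k + 20} ≠ 0.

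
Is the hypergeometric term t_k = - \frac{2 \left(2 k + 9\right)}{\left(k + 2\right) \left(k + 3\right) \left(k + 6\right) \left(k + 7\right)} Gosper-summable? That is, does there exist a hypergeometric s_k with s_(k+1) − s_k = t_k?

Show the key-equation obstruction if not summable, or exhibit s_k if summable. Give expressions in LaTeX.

t_(k+1)/t_k = (k + 2)*(k + 6)*(2*k + 11)/((k + 4)*(k + 8)*(2*k + 9)).
A = k + 2, B = k + 8, C = k**3 + 27*k**2/2 + 121*k/2 + 90.
Set up (k + 2)·f(k+1) − (k + 7)·f(k) − (k**3 + 27*k**2/2 + 121*k/2 + 90) = 0.
Bound: deg f ≤ 5.
Solving with deg f ≤ 5: f(k) = k*(k + 3)*(k + 4)*(k + 5)*(k + 8)/24.
So s_k = (B(k−1)f/C)·t_k = (k*(k + 3)*(k + 7)*(k + 8)/(12*(2*k + 9)))·t_k = k*(-k - 8)/(6*(k**2 + 8*k + 12)).
s_(k+1) − s_k = 2*(-2*k - 9)/(k**4 + 18*k**3 + 113*k**2 + 288*k + 252) = t_k.

Yes. s_k = \frac{k \left(- k - 8\right)}{6 \left(k^{2} + 8 k + 12\right)}.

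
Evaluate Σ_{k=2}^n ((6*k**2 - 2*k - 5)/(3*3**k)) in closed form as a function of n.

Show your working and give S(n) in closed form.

S(n) = 3**(-n - 2)*(16*3**n - 9*n**2 - 24*n - 15)

Compute t_(k+1)/t_k: get (6*k**2 + 10*k - 1)/(3*(6*k**2 - 2*k - 5)).
Normal form (A,B,C) = (1/3, 1, k**2 - k/3 - 5/6).
Need (1/3)·f(k+1) − (1)·f(k) = k**2 - k/3 - 5/6.
From deg A=0, deg B=0, deg C=2: d=2.
Solving with deg f ≤ 2: f(k) = -k*(3*k + 2)/2.
R(k) = B(k−1)·f(k)/C(k) = -3*k*(3*k + 2)/(6*k**2 - 2*k - 5); s_k = R·t_k = k*(-3*k - 2)/3**k.
s_(k+1) − s_k = (6*k**2 - 2*k - 5)/(3*3**k) = t_k.
s_(n+1) = 3**(-n - 1)*(-3*n**2 - 8*n - 5) and s_(2) = -16/9, so S(n) = 3**(-n - 2)*(16*3**n - 9*n**2 - 24*n - 15).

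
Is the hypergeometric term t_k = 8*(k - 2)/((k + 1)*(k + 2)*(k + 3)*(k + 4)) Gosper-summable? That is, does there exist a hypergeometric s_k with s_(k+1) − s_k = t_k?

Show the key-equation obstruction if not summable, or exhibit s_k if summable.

r(k) = (k - 1)*(k + 1)/((k - 2)*(k + 5)) after simplifying.
Factor: A=k + 1; B=k + 5; C=k - 2.
Need (k + 1)·f(k+1) − (k + 4)·f(k) = k - 2.
Degrees (1,1,1) ⇒ d ≤ 3.
Solve for f: f(k) = -k*(k**2 + 6*k + 17)/12 (degree 3 ≤ 3).
Get s_k = R·t_k = 2*k*(-k**2 - 6*k - 17)/(3*(k + 1)*(k + 2)*(k + 3)) with R(k) = B(k−1)f(k)/C(k) = -k*(k + 4)*(k**2 + 6*k + 17)/(12*(k - 2)).
s_(k+1) − s_k = 8*(k - 2)/(k**4 + 10*k**3 + 35*k**2 + 50*k + 24) = t_k.

Yes. s_k = 2*k*(-k**2 - 6*k - 17)/(3*(k + 1)*(k + 2)*(k + 3)).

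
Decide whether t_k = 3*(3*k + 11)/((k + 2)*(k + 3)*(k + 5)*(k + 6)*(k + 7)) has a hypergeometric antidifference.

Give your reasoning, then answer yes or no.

Ratio r(k) = (k + 2)*(k + 5)*(3*k + 14)/((k + 4)*(k + 8)*(3*k + 11)).
Gosper form: A/B · C(k+1)/C(k) with A=k + 2, B=k + 8, C=k**2 + 23*k/3 + 44/3.
Set up (k + 2)·f(k+1) − (k + 7)·f(k) − (k**2 + 23*k/3 + 44/3) = 0.
Bound: deg f ≤ 5.
Solve for f: f(k) = k*(k + 3)*(k + 4)*(k**2 + 13*k + 52)/180 (degree 5 ≤ 5).
So s_k = (B(k−1)f/C)·t_k = (k*(k + 3)*(k + 7)*(k**2 + 13*k + 52)/(60*(3*k + 11)))·t_k = k*(k**2 + 13*k + 52)/(20*(k**3 + 13*k**2 + 52*k + 60)).
s_(k+1) − s_k = 3*(3*k + 11)/(k**5 + 23*k**4 + 203*k**3 + 853*k**2 + 1692*k + 1260) = t_k.

Yes. s_k = k*(k**2 + 13*k + 52)/(20*(k**3 + 13*k**2 + 52*k + 60)).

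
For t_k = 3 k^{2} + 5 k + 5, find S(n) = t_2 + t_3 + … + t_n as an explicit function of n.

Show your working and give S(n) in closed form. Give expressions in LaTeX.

S(n) = n^{3} + 4 n^{2} + 8 n - 13

The ratio is (3*k**2 + 11*k + 13)/(3*k**2 + 5*k + 5).
Gosper form: A/B · C(k+1)/C(k) with A=1, B=1, C=k**2 + 5*k/3 + 5/3.
Solve (1)·f(k+1) − (1)·f(k) = k**2 + 5*k/3 + 5/3.
deg f ≤ 3 (via 0,0,2).
Solving with deg f ≤ 3: f(k) = k*(k**2 + k + 3)/3.
Get s_k = R·t_k = k*(k**2 + k + 3) with R(k) = B(k−1)f(k)/C(k) = k*(k**2 + k + 3)/(3*k**2 + 5*k + 5).
Check: Δs_k = 3*k**2 + 5*k + 5. ✓
Σ_(k=2)^n t_k = s_(n+1) − s_(2) = (n**3 + 4*n**2 + 8*n + 5) − (18), i.e. n**3 + 4*n**2 + 8*n - 13.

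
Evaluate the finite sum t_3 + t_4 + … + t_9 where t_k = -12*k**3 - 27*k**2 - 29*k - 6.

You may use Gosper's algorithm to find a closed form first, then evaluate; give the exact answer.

Σ = -33012

The ratio is (12*k**3 + 63*k**2 + 119*k + 74)/(12*k**3 + 27*k**2 + 29*k + 6).
Normal form (A,B,C) = (1, 1, k**3 + 9*k**2/4 + 29*k/12 + 1/2).
Solve (1)·f(k+1) − (1)·f(k) = k**3 + 9*k**2/4 + 29*k/12 + 1/2.
Degrees (0,0,3) ⇒ d ≤ 4.
Solving with deg f ≤ 4: f(k) = k*(3*k**3 + 3*k**2 + 4*k - 4)/12.
Then R = B(k−1)f/C = k*(3*k**3 + 3*k**2 + 4*k - 4)/(12*k**3 + 27*k**2 + 29*k + 6), so s_k = R(k)·t_k = k*(-3*k**3 - 3*k**2 - 4*k + 4).
Δs = -12*k**3 - 27*k**2 - 29*k - 6, as required.
Sum = s_(10) − s_(3); s_(10) = -33360, s_(3) = -348 ⇒ -33012.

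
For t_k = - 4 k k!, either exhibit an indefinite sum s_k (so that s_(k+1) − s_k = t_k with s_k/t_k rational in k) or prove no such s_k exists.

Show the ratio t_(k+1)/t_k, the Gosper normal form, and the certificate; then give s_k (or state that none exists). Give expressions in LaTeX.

Ratio r(k) = (k + 1)**2/k.
Normal form (A,B,C) = (k + 1, 1, k).
Set up (k + 1)·f(k+1) − (1)·f(k) − (k) = 0.
d = 0 from the (1,0,1) case.
Solving with deg f ≤ 0: f(k) = 1.
Get s_k = R·t_k = -4*factorial(k) with R(k) = B(k−1)f(k)/C(k) = 1/k.
Verify: -4*k*factorial(k) matches t_k.

s_k = - 4 k!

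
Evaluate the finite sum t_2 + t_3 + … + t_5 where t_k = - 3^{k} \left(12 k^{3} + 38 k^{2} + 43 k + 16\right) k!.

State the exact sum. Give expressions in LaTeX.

Σ = -81356058

Ratio r(k) = 3*(12*k**4 + 86*k**3 + 229*k**2 + 264*k + 109)/(12*k**3 + 38*k**2 + 43*k + 16).
Take A(k)=3*k + 3, B(k)=1, C(k)=k**3 + 19*k**2/6 + 43*k/12 + 4/3.
Solve (3*k + 3)·f(k+1) − (1)·f(k) = k**3 + 19*k**2/6 + 43*k/12 + 4/3.
deg f ≤ 2 (via 1,0,3).
A polynomial solution: f(k) = (4*k**2 + 2*k - 1)/12.
Certificate R = B(k−1)f/C = (4*k**2 + 2*k - 1)/(12*k**3 + 38*k**2 + 43*k + 16) gives s_k = -3**k*(4*k**2 + 2*k - 1)*factorial(k).
Verify: -3**k*(12*k**3 + 38*k**2 + 43*k + 16)*factorial(k) matches t_k.
Evaluate s at k=6 and k=2: -81356400 and -342; difference -81356058.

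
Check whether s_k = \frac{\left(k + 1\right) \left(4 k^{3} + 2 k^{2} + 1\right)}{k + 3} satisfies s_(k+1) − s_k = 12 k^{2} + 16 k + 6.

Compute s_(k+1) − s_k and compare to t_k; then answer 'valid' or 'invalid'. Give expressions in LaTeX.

Invalid: residual \frac{2 \left(- 8 k^{3} - 50 k^{2} - 54 k - 17\right)}{k^{2} + 7 k + 12} ≠ 0.

s_(k+1) = (k + 2)*(4*(k + 1)**3 + 2*(k + 1)**2 + 1)/(k + 4)
s_(k+1) − s_k = 2*(6*k**4 + 42*k**3 + 81*k**2 + 63*k + 19)/(k**2 + 7*k + 12)
(s_(k+1) − s_k) − t_k = 2*(-8*k**3 - 50*k**2 - 54*k - 17)/(k**2 + 7*k + 12)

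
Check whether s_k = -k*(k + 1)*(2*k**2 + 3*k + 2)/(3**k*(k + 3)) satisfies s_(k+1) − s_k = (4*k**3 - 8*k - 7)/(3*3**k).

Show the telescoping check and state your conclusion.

Invalid: residual 2*(-4*k**4 - 18*k**3 - k**2 + 25*k + 21)/(3*3**k*(k**2 + 7*k + 12)) ≠ 0.

s_(k+1) = -(k + 1)*(k + 2)*(3*k + 2*(k + 1)**2 + 5)/(3*3**k*(k + 4))
s_(k+1) − s_k = (4*k**5 + 20*k**4 + 4*k**3 - 65*k**2 - 95*k - 42)/(3*3**k*(k**2 + 7*k + 12))
(s_(k+1) − s_k) − t_k = 2*(-4*k**4 - 18*k**3 - k**2 + 25*k + 21)/(3*3**k*(k**2 + 7*k + 12))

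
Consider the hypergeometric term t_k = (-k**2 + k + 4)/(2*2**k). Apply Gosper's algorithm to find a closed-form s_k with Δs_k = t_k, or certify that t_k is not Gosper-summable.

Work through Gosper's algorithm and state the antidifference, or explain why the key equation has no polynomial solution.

Ratio r(k) = (k**2 + k - 4)/(2*(k**2 - k - 4)).
Factor: A=1/2; B=1; C=k**2 - k - 4.
Need (1/2)·f(k+1) − (1)·f(k) = k**2 - k - 4.
From deg A=0, deg B=0, deg C=2: d=2.
Solving with deg f ≤ 2: f(k) = -2*(k - 1)*(k + 2).
So s_k = (B(k−1)f/C)·t_k = (-2*(k - 1)*(k + 2)/(k**2 - k - 4))·t_k = (k**2 + k - 2)/2**k.
s_(k+1) − s_k = (-k**2 + k + 4)/(2*2**k) = t_k.

s_k = (k**2 + k - 2)/2**k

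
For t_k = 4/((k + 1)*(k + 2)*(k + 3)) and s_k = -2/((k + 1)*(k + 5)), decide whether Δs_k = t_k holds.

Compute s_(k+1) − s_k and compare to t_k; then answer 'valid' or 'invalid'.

Invalid: residual 6*(-3*k - 13)/(k**5 + 17*k**4 + 107*k**3 + 307*k**2 + 396*k + 180) ≠ 0.

s_(k+1) = -2/((k + 2)*(k + 6))
s_(k+1) − s_k = 2*(2*k + 7)/(k**4 + 14*k**3 + 65*k**2 + 112*k + 60)
(s_(k+1) − s_k) − t_k = 6*(-3*k - 13)/(k**5 + 17*k**4 + 107*k**3 + 307*k**2 + 396*k + 180)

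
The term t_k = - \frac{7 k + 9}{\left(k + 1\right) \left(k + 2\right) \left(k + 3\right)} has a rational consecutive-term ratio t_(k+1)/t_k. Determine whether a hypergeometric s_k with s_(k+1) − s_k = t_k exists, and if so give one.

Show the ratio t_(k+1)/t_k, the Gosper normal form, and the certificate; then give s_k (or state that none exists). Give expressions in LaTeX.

r(k) = (k + 1)*(7*k + 16)/((k + 4)*(7*k + 9)) after simplifying.
Normal form (A,B,C) = (k + 1, k + 4, k + 9/7).
Set up (k + 1)·f(k+1) − (k + 3)·f(k) − (k + 9/7) = 0.
Degrees (1,1,1) ⇒ d ≤ 2.
Solving with deg f ≤ 2: f(k) = k*(4*k + 5)/7.
Get s_k = R·t_k = k*(-4*k - 5)/((k + 1)*(k + 2)) with R(k) = B(k−1)f(k)/C(k) = k*(k + 3)*(4*k + 5)/(7*k + 9).
Δs = (-7*k - 9)/(k**3 + 6*k**2 + 11*k + 6), as required.

s_k = \frac{k \left(- 4 k - 5\right)}{\left(k + 1\right) \left(k + 2\right)}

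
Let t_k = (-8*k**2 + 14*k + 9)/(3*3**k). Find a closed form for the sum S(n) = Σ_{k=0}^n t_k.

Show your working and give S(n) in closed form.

t_(k+1)/t_k = (8*k**2 + 2*k - 15)/(3*(8*k**2 - 14*k - 9)).
Take A(k)=1/3, B(k)=1, C(k)=k**2 - 7*k/4 - 9/8.
Key eq: (1/3)·f(k+1) = (1)·f(k) + (k**2 - 7*k/4 - 9/8).
Bound: deg f ≤ 2.
Solve for f: f(k) = -3*(4*k**2 - 3*k - 4)/8 (degree 2 ≤ 2).
Certificate R = B(k−1)f/C = -3*(4*k**2 - 3*k - 4)/((2*k + 1)*(4*k - 9)) gives s_k = (4*k**2 - 3*k - 4)/3**k.
Check: Δs_k = (-8*k**2 + 14*k + 9)/(3*3**k). ✓
Σ_(k=0)^n t_k = s_(n+1) − s_(0) = (3**(-n - 1)*(4*n**2 + 5*n - 3)) − (-4), i.e. (12*3**n + 4*n**2 + 5*n - 3)/(3*3**n).

S(n) = (12*3**n + 4*n**2 + 5*n - 3)/(3*3**n)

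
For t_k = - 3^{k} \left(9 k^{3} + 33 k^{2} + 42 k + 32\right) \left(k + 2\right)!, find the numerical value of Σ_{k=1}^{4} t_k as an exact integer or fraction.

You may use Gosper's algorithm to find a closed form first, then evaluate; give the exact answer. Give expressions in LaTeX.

Σ = -78382008

r(k) = 3*(9*k**4 + 87*k**3 + 315*k**2 + 521*k + 348)/(9*k**3 + 33*k**2 + 42*k + 32) after simplifying.
Take A(k)=3*k + 9, B(k)=1, C(k)=k**3 + 11*k**2/3 + 14*k/3 + 32/9.
Key eq: (3*k + 9)·f(k+1) = (1)·f(k) + (k**3 + 11*k**2/3 + 14*k/3 + 32/9).
Degrees (1,0,3) ⇒ d ≤ 2.
Match coefficients ⇒ f(k) = (3*k**2 - 3*k + 4)/9.
Certificate R = B(k−1)f/C = (3*k**2 - 3*k + 4)/(9*k**3 + 33*k**2 + 42*k + 32) gives s_k = -3**k*(3*k**2 - 3*k + 4)*factorial(k + 2).
Check: Δs_k = -3**k*(9*k**3 + 33*k**2 + 42*k + 32)*factorial(k + 2). ✓
Evaluate s at k=5 and k=1: -78382080 and -72; difference -78382008.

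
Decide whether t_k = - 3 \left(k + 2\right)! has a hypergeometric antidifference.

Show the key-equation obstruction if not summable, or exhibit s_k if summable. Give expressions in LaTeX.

r(k) = k + 3 after simplifying.
A = k + 3, B = 1, C = 1.
Key eq: (k + 3)·f(k+1) = (1)·f(k) + (1).
deg f ≤ -1 (via 1,0,0).
d = -1 < 0 ⇒ no nonzero polynomial f; not summable.

No — t_k has no hypergeometric antidifference.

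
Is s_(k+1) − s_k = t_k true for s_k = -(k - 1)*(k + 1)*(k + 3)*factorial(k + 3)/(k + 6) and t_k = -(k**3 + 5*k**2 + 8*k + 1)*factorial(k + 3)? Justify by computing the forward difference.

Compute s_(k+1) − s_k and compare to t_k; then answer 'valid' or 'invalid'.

s_(k+1) = -k*(k + 2)*(k + 4)*factorial(k + 4)/(k + 7)
s_(k+1) − s_k = -(k**5 + 15*k**4 + 82*k**3 + 204*k**2 + 202*k + 21)*factorial(k + 3)/((k + 6)*(k + 7))
(s_(k+1) − s_k) − t_k = 3*(k**4 + 11*k**3 + 37*k**2 + 49*k + 7)*factorial(k + 3)/((k + 6)*(k + 7))

Invalid: residual 3*(k**4 + 11*k**3 + 37*k**2 + 49*k + 7)*factorial(k + 3)/((k + 6)*(k + 7)) ≠ 0.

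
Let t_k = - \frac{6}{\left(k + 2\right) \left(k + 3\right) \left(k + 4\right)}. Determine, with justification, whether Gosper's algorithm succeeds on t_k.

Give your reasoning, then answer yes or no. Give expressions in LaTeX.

Yes. s_k = \frac{k \left(- k - 5\right)}{2 \left(k + 2\right) \left(k + 3\right)}.

The ratio is (k + 2)/(k + 5).
Normal form (A,B,C) = (k + 2, k + 5, 1).
Solve (k + 2)·f(k+1) − (k + 4)·f(k) = 1.
d = 2 from the (1,1,0) case.
Match coefficients ⇒ f(k) = k*(k + 5)/12.
So s_k = (B(k−1)f/C)·t_k = (k*(k + 4)*(k + 5)/12)·t_k = k*(-k - 5)/(2*(k + 2)*(k + 3)).
Verify: -6/(k**3 + 9*k**2 + 26*k + 24) matches t_k.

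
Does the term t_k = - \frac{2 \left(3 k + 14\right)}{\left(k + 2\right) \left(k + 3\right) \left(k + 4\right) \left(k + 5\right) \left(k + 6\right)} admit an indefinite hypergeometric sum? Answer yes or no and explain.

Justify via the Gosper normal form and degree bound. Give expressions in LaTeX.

Yes. s_k = \frac{k \left(- k^{2} - 10 k - 31\right)}{15 \left(k^{3} + 10 k^{2} + 31 k + 30\right)}.

Compute t_(k+1)/t_k: get (k + 2)*(3*k + 17)/((k + 7)*(3*k + 14)).
Take A(k)=k + 2, B(k)=k + 7, C(k)=k + 14/3.
Need (k + 2)·f(k+1) − (k + 6)·f(k) = k + 14/3.
deg f ≤ 4 (via 1,1,1).
A polynomial solution: f(k) = k*(k + 4)*(k**2 + 10*k + 31)/90.
Get s_k = R·t_k = k*(-k**2 - 10*k - 31)/(15*(k**3 + 10*k**2 + 31*k + 30)) with R(k) = B(k−1)f(k)/C(k) = k*(k + 4)*(k + 6)*(k**2 + 10*k + 31)/(30*(3*k + 14)).
Verify: 2*(-3*k - 14)/(k**5 + 20*k**4 + 155*k**3 + 580*k**2 + 1044*k + 720) matches t_k.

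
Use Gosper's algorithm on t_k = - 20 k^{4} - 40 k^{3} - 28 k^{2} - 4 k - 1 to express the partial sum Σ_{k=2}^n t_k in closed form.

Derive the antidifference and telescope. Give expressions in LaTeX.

Step 1: r(k) = (20*k**4 + 120*k**3 + 268*k**2 + 260*k + 93)/(20*k**4 + 40*k**3 + 28*k**2 + 4*k + 1).
Normal form (A,B,C) = (1, 1, k**4 + 2*k**3 + 7*k**2/5 + k/5 + 1/20).
Solve (1)·f(k+1) − (1)·f(k) = k**4 + 2*k**3 + 7*k**2/5 + k/5 + 1/20.
Degrees (0,0,4) ⇒ d ≤ 5.
Solve for f: f(k) = k*(4*k**4 - 4*k**2 - 2*k + 3)/20 (degree 5 ≤ 5).
So s_k = (B(k−1)f/C)·t_k = (k*(4*k**4 - 4*k**2 - 2*k + 3)/(20*k**4 + 40*k**3 + 28*k**2 + 4*k + 1))·t_k = k*(-4*k**4 + 4*k**2 + 2*k - 3).
Verify: -20*k**4 - 40*k**3 - 28*k**2 - 4*k - 1 matches t_k.
Σ_(k=2)^n t_k = s_(n+1) − s_(2) = (-4*n**5 - 20*n**4 - 36*n**3 - 26*n**2 - 7*n - 1) − (-94), i.e. -4*n**5 - 20*n**4 - 36*n**3 - 26*n**2 - 7*n + 93.

S(n) = - 4 n^{5} - 20 n^{4} - 36 n^{3} - 26 n^{2} - 7 n + 93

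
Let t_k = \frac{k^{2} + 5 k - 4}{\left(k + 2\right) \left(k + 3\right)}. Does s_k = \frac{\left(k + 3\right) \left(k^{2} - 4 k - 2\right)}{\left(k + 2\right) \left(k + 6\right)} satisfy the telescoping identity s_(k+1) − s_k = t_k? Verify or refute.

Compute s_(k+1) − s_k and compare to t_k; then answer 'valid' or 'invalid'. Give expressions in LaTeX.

Invalid: residual \frac{6 \left(- 6 k^{2} - 20 k + 9\right)}{k^{4} + 18 k^{3} + 113 k^{2} + 288 k + 252} ≠ 0.

s_(k+1) = -(k + 4)*(4*k - (k + 1)**2 + 6)/((k + 3)*(k + 7))
s_(k+1) − s_k = (k**4 + 18*k**3 + 67*k**2 + 38*k - 114)/(k**4 + 18*k**3 + 113*k**2 + 288*k + 252)
(s_(k+1) − s_k) − t_k = 6*(-6*k**2 - 20*k + 9)/(k**4 + 18*k**3 + 113*k**2 + 288*k + 252)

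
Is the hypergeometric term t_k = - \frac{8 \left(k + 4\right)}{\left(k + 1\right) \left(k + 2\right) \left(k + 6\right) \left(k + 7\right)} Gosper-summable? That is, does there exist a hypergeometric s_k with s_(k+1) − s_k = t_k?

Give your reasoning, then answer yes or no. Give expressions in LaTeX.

r(k) = (k + 1)*(k + 5)*(k + 6)/((k + 3)*(k + 4)*(k + 8)) after simplifying.
Normal form (A,B,C) = (k + 1, k + 8, k**4 + 16*k**3 + 95*k**2 + 248*k + 240).
Need (k + 1)·f(k+1) − (k + 7)·f(k) = k**4 + 16*k**3 + 95*k**2 + 248*k + 240.
Degrees (1,1,4) ⇒ d ≤ 6.
Coefficient equations give f(k) = k*(k + 2)*(k + 3)*(k + 4)*(k + 5)*(k + 7)/12.
Get s_k = R·t_k = 2*k*(-k - 7)/(3*(k**2 + 7*k + 6)) with R(k) = B(k−1)f(k)/C(k) = k*(k + 2)*(k + 7)**2/(12*(k + 4)).
Δs = 8*(-k - 4)/(k**4 + 16*k**3 + 83*k**2 + 152*k + 84), as required.

Yes. s_k = \frac{2 k \left(- k - 7\right)}{3 \left(k^{2} + 7 k + 6\right)}.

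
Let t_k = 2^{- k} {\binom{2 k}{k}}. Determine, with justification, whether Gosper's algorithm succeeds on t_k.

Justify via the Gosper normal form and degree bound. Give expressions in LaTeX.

No; the degree bound rules out any f.

r(k) = (2*k + 1)/(k + 1) after simplifying.
Normal form (A,B,C) = (2*k + 1, k + 1, 1).
f must satisfy (2*k + 1)·f(k+1) − (k)·f(k) = 1.
deg f ≤ -1 (via 1,1,0).
Bound -1 < 0, so the key equation has no polynomial solution.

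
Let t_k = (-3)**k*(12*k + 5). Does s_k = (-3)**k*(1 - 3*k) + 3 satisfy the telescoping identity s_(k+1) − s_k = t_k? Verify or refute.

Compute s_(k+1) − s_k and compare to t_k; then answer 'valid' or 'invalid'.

s_(k+1) = 3*(-3)**k*(3*k + 2) + 3
s_(k+1) − s_k = (-3)**k*(12*k + 5)
(s_(k+1) − s_k) − t_k = 0

Valid: the claim telescopes to t_k.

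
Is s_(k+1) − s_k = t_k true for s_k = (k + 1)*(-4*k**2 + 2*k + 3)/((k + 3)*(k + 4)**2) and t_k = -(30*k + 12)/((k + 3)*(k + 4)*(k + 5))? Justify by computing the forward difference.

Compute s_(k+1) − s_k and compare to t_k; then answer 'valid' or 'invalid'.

s_(k+1) = (k + 2)*(2*k - 4*(k + 1)**2 + 5)/((k + 4)*(k + 5)**2)
s_(k+1) − s_k = 3*(-14*k**3 - 82*k**2 - 91*k - 17)/(k**5 + 21*k**4 + 175*k**3 + 723*k**2 + 1480*k + 1200)
(s_(k+1) − s_k) − t_k = 3*(-4*k**3 + 12*k**2 + 145*k + 63)/(k**5 + 21*k**4 + 175*k**3 + 723*k**2 + 1480*k + 1200)

Invalid: residual 3*(-4*k**3 + 12*k**2 + 145*k + 63)/(k**5 + 21*k**4 + 175*k**3 + 723*k**2 + 1480*k + 1200) ≠ 0.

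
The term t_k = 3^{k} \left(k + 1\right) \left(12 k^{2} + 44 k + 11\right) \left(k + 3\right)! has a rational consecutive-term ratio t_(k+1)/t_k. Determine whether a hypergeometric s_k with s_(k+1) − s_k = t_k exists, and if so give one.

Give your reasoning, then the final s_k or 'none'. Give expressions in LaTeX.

s_k = 3^{k} \left(2 k - 1\right)^{2} \left(k + 3\right)!

t_(k+1)/t_k = 3*(k + 2)*(k + 4)*(44*k + 12*(k + 1)**2 + 55)/((k + 1)*(12*k**2 + 44*k + 11)).
Gosper form: A/B · C(k+1)/C(k) with A=3*k + 12, B=1, C=k**3 + 14*k**2/3 + 55*k/12 + 11/12.
Solve (3*k + 12)·f(k+1) − (1)·f(k) = k**3 + 14*k**2/3 + 55*k/12 + 11/12.
deg f ≤ 2 (via 1,0,3).
Coefficient equations give f(k) = (2*k - 1)**2/12.
Get s_k = R·t_k = 3**k*(2*k - 1)**2*factorial(k + 3) with R(k) = B(k−1)f(k)/C(k) = (2*k - 1)**2/((k + 1)*(12*k**2 + 44*k + 11)).
Verify: 3**k*(k + 1)*(12*k**2 + 44*k + 11)*factorial(k + 3) matches t_k.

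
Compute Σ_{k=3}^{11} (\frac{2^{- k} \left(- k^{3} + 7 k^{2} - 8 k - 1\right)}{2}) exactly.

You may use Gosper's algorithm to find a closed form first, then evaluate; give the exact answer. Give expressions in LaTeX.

r(k) = (k**3 - 4*k**2 - 3*k + 3)/(2*(k**3 - 7*k**2 + 8*k + 1)) after simplifying.
Take A(k)=1/2, B(k)=1, C(k)=k**3 - 7*k**2 + 8*k + 1.
Key eq: (1/2)·f(k+1) = (1)·f(k) + (k**3 - 7*k**2 + 8*k + 1).
d = 3 from the (0,0,3) case.
A polynomial solution: f(k) = -2*(k**3 - 4*k**2 + 3*k + 1).
Get s_k = R·t_k = (k**3 - 4*k**2 + 3*k + 1)/2**k with R(k) = B(k−1)f(k)/C(k) = -2*(k**3 - 4*k**2 + 3*k + 1)/(k**3 - 7*k**2 + 8*k + 1).
Verify: (-k**3 + 7*k**2 - 8*k - 1)/(2*2**k) matches t_k.
Sum = s_(12) − s_(3); s_(12) = 1189/4096, s_(3) = 1/8 ⇒ 677/4096.

Σ = 677/4096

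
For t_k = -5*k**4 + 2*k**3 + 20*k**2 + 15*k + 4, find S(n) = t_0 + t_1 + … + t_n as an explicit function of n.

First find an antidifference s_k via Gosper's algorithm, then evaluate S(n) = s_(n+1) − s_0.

S(n) = -n**5 - 2*n**4 + 6*n**3 + 18*n**2 + 15*n + 4

The ratio is (5*k**4 + 18*k**3 + 4*k**2 - 41*k - 36)/(5*k**4 - 2*k**3 - 20*k**2 - 15*k - 4).
Gosper form: A/B · C(k+1)/C(k) with A=1, B=1, C=k**4 - 2*k**3/5 - 4*k**2 - 3*k - 4/5.
Solve (1)·f(k+1) − (1)·f(k) = k**4 - 2*k**3/5 - 4*k**2 - 3*k - 4/5.
From deg A=0, deg B=0, deg C=4: d=5.
Solve for f: f(k) = k**2*(k**3 - 3*k**2 - 4*k + 2)/5 (degree 5 ≤ 5).
R(k) = B(k−1)·f(k)/C(k) = k**2*(k**3 - 3*k**2 - 4*k + 2)/(5*k**4 - 2*k**3 - 20*k**2 - 15*k - 4); s_k = R·t_k = k**2*(-k**3 + 3*k**2 + 4*k - 2).
Verify: -5*k**4 + 2*k**3 + 20*k**2 + 15*k + 4 matches t_k.
s_(n+1) = -n**5 - 2*n**4 + 6*n**3 + 18*n**2 + 15*n + 4 and s_(0) = 0, so S(n) = -n**5 - 2*n**4 + 6*n**3 + 18*n**2 + 15*n + 4.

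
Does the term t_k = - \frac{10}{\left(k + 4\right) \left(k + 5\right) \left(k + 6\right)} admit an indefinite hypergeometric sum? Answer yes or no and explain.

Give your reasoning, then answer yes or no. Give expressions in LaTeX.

t_(k+1)/t_k = (k + 4)/(k + 7).
Normal form (A,B,C) = (k + 4, k + 7, 1).
Set up (k + 4)·f(k+1) − (k + 6)·f(k) − (1) = 0.
Bound: deg f ≤ 2.
Match coefficients ⇒ f(k) = k*(k + 9)/40.
Certificate R = B(k−1)f/C = k*(k + 6)*(k + 9)/40 gives s_k = k*(-k - 9)/(4*(k + 4)*(k + 5)).
Δs = -10/(k**3 + 15*k**2 + 74*k + 120), as required.

Yes. s_k = \frac{k \left(- k - 9\right)}{4 \left(k + 4\right) \left(k + 5\right)}.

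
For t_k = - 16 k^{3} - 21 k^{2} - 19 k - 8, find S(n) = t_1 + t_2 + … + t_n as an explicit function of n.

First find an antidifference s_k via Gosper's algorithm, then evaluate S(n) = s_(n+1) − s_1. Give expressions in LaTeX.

Step 1: r(k) = (16*k**3 + 69*k**2 + 109*k + 64)/(16*k**3 + 21*k**2 + 19*k + 8).
Factor: A=1; B=1; C=k**3 + 21*k**2/16 + 19*k/16 + 1/2.
Set up (1)·f(k+1) − (1)·f(k) − (k**3 + 21*k**2/16 + 19*k/16 + 1/2) = 0.
Bound: deg f ≤ 4.
Coefficient equations give f(k) = k*(4*k**3 - k**2 + 3*k + 2)/16.
Then R = B(k−1)f/C = k*(4*k**3 - k**2 + 3*k + 2)/(16*k**3 + 21*k**2 + 19*k + 8), so s_k = R(k)·t_k = k*(-4*k**3 + k**2 - 3*k - 2).
Δs = -16*k**3 - 21*k**2 - 19*k - 8, as required.
s_(n+1) = -4*n**4 - 15*n**3 - 24*n**2 - 21*n - 8 and s_(1) = -8, so S(n) = n*(-4*n**3 - 15*n**2 - 24*n - 21).

S(n) = n \left(- 4 n^{3} - 15 n^{2} - 24 n - 21\right)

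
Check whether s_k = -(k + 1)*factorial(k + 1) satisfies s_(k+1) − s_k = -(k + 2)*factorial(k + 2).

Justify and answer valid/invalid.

Invalid: residual (k + 1)*factorial(k + 1) ≠ 0.

s_(k+1) = -(k + 2)*factorial(k + 2)
s_(k+1) − s_k = -(k**2 + 3*k + 3)*factorial(k + 1)
(s_(k+1) − s_k) − t_k = (k + 1)*factorial(k + 1)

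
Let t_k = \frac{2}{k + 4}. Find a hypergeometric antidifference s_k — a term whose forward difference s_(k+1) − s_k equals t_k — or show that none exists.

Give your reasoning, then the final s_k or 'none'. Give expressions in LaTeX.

t_(k+1)/t_k = (k + 4)/(k + 5).
So A=k + 4 and B=k + 5, with C=1.
Need (k + 4)·f(k+1) − (k + 4)·f(k) = 1.
d = 0 from the (1,1,0) case.
Generic f = c0 gives residual -1; -1 = 0 cannot hold, so t_k is not Gosper-summable.

none — t_k is not Gosper-summable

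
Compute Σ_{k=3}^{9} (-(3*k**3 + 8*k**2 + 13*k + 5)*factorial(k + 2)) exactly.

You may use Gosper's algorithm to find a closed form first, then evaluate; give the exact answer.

Σ = -126456420120

Compute t_(k+1)/t_k: get (3*k**4 + 26*k**3 + 89*k**2 + 143*k + 87)/(3*k**3 + 8*k**2 + 13*k + 5).
Factor: A=k + 3; B=1; C=k**3 + 8*k**2/3 + 13*k/3 + 5/3.
f must satisfy (k + 3)·f(k+1) − (1)·f(k) = k**3 + 8*k**2/3 + 13*k/3 + 5/3.
deg f ≤ 2 (via 1,0,3).
Solving with deg f ≤ 2: f(k) = (3*k**2 - 4*k + 4)/3.
So s_k = (B(k−1)f/C)·t_k = ((3*k**2 - 4*k + 4)/(3*k**3 + 8*k**2 + 13*k + 5))·t_k = -(3*k**2 - 4*k + 4)*factorial(k + 2).
Check: Δs_k = -(3*k**3 + 8*k**2 + 13*k + 5)*factorial(k + 2). ✓
Sum = s_(10) − s_(3); s_(10) = -126456422400, s_(3) = -2280 ⇒ -126456420120.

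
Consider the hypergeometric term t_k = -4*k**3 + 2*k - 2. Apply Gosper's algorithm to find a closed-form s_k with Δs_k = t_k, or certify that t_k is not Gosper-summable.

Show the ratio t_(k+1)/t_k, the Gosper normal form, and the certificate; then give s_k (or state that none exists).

t_(k+1)/t_k = (-k + 2*(k + 1)**3)/(2*k**3 - k + 1).
Factor: A=1; B=1; C=k**3 - k/2 + 1/2.
Solve (1)·f(k+1) − (1)·f(k) = k**3 - k/2 + 1/2.
Bound: deg f ≤ 4.
Match coefficients ⇒ f(k) = k*(k + 1)*(k**2 - 3*k + 3)/4.
R(k) = B(k−1)·f(k)/C(k) = k*(k**2 - 3*k + 3)/(2*(2*k**2 - 2*k + 1)); s_k = R·t_k = k*(-k**3 + 2*k**2 - 3).
Verify: -4*k**3 + 2*k - 2 matches t_k.

s_k = k*(-k**3 + 2*k**2 - 3)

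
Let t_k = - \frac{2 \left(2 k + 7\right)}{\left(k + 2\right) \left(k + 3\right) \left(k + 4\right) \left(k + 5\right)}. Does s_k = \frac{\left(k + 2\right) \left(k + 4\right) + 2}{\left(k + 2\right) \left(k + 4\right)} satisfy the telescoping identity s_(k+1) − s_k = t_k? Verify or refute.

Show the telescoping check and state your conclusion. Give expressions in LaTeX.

s_(k+1) = ((k + 3)*(k + 5) + 2)/((k + 3)*(k + 5))
s_(k+1) − s_k = 2*(-2*k - 7)/(k**4 + 14*k**3 + 71*k**2 + 154*k + 120)
(s_(k+1) − s_k) − t_k = 0

Valid — Δs_k = t_k.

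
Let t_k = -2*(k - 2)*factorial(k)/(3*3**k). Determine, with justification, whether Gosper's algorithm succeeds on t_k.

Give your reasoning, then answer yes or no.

Yes. s_k = -2*factorial(k)/3**k.

Ratio r(k) = (k**2 - 1)/(3*(k - 2)).
A = k/3 + 1/3, B = 1, C = k - 2.
Need (k/3 + 1/3)·f(k+1) − (1)·f(k) = k - 2.
Bound: deg f ≤ 0.
Solve for f: f(k) = 3 (degree 0 ≤ 0).
Certificate R = B(k−1)f/C = 3/(k - 2) gives s_k = -2*factorial(k)/3**k.
s_(k+1) − s_k = -2*(k - 2)*factorial(k)/(3*3**k) = t_k.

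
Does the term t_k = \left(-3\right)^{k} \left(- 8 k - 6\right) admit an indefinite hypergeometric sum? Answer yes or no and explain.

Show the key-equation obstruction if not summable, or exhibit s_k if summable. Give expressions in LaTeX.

Yes. s_k = 2 \left(-3\right)^{k} k.

t_(k+1)/t_k = 3*(-4*k - 7)/(4*k + 3).
So A=-3 and B=1, with C=k + 3/4.
Set up (-3)·f(k+1) − (1)·f(k) − (k + 3/4) = 0.
Bound: deg f ≤ 1.
Match coefficients ⇒ f(k) = -k/4.
So s_k = (B(k−1)f/C)·t_k = (-k/(4*k + 3))·t_k = 2*(-3)**k*k.
Check: Δs_k = (-3)**k*(-8*k - 6). ✓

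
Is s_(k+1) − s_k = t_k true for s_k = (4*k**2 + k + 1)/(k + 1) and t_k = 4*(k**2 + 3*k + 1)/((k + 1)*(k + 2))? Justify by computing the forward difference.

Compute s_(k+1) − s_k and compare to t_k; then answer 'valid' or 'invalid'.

s_(k+1) = (k + 4*(k + 1)**2 + 2)/(k + 2)
s_(k+1) − s_k = 4*(k**2 + 3*k + 1)/(k**2 + 3*k + 2)
(s_(k+1) − s_k) − t_k = 0

Valid — Δs_k = t_k.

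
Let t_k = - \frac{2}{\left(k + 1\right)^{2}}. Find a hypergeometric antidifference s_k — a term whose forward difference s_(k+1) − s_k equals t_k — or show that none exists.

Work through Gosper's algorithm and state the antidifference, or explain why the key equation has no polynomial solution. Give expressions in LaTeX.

t_(k+1)/t_k = (k + 1)**2/(k + 2)**2.
Factor: A=k**2 + 2*k + 1; B=k**2 + 4*k + 4; C=1.
Solve (k**2 + 2*k + 1)·f(k+1) − (k**2 + 2*k + 1)·f(k) = 1.
From deg A=2, deg B=2, deg C=0: d=0.
f = c0 ⇒ A·f(k+1) − B(k−1)·f(k) − C = -1. The system {-1 = 0} is inconsistent; no antidifference.

no hypergeometric antidifference exists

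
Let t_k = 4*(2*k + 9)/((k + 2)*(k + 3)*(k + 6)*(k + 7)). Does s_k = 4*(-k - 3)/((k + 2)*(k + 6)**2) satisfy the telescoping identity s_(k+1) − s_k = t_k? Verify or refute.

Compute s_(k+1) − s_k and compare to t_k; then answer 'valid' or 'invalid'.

Invalid: residual 12*(-3*k**2 - 31*k - 75)/(k**6 + 31*k**5 + 389*k**4 + 2513*k**3 + 8742*k**2 + 15372*k + 10584) ≠ 0.

s_(k+1) = 4*(-k - 4)/((k + 3)*(k + 7)**2)
s_(k+1) − s_k = 4*(-(k + 2)*(k + 4)*(k + 6)**2 + (k + 3)**2*(k + 7)**2)/((k + 2)*(k + 3)*(k + 6)**2*(k + 7)**2)
(s_(k+1) − s_k) − t_k = 12*(-3*k**2 - 31*k - 75)/(k**6 + 31*k**5 + 389*k**4 + 2513*k**3 + 8742*k**2 + 15372*k + 10584)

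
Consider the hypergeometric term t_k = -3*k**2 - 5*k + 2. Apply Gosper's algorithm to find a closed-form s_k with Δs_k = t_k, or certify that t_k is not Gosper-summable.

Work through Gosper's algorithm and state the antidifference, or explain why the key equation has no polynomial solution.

t_(k+1)/t_k = (3*k**2 + 11*k + 6)/(3*k**2 + 5*k - 2).
Factor: A=1; B=1; C=k**2 + 5*k/3 - 2/3.
Solve (1)·f(k+1) − (1)·f(k) = k**2 + 5*k/3 - 2/3.
deg f ≤ 3 (via 0,0,2).
Coefficient equations give f(k) = k*(k**2 + k - 4)/3.
Certificate R = B(k−1)f/C = k*(k**2 + k - 4)/((k + 2)*(3*k - 1)) gives s_k = k*(-k**2 - k + 4).
Verify: -3*k**2 - 5*k + 2 matches t_k.

s_k = k*(-k**2 - k + 4)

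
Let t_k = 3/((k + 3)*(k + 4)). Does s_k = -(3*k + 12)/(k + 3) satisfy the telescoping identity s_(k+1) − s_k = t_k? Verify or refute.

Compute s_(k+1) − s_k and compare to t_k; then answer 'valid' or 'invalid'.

s_(k+1) = 3*(-k - 5)/(k + 4)
s_(k+1) − s_k = 3/(k**2 + 7*k + 12)
(s_(k+1) − s_k) − t_k = 0

valid; difference matches t_k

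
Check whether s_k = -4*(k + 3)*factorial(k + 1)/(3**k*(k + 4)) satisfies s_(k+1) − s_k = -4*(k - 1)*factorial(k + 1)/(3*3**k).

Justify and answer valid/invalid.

s_(k+1) = -4*(k + 4)*factorial(k + 2)/(3*3**k*(k + 5))
s_(k+1) − s_k = -4*(k**3 + 7*k**2 + 8*k - 13)*factorial(k + 1)/(3*3**k*(k + 4)*(k + 5))
(s_(k+1) − s_k) − t_k = 4*(k**2 + 3*k - 7)*factorial(k + 1)/(3*3**k*(k + 4)*(k + 5))

Invalid: residual 4*(k**2 + 3*k - 7)*factorial(k + 1)/(3*3**k*(k + 4)*(k + 5)) ≠ 0.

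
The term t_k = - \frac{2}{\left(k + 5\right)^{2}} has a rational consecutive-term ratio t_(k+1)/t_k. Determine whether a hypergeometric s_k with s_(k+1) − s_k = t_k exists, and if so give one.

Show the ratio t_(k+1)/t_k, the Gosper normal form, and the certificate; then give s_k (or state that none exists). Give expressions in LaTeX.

t_(k+1)/t_k = (k + 5)**2/(k + 6)**2.
Factor: A=k**2 + 10*k + 25; B=k**2 + 12*k + 36; C=1.
Need (k**2 + 10*k + 25)·f(k+1) − (k**2 + 10*k + 25)·f(k) = 1.
Degrees (2,2,0) ⇒ d ≤ 0.
Generic f = c0 gives residual -1; -1 = 0 cannot hold, so t_k is not Gosper-summable.

none — t_k is not Gosper-summable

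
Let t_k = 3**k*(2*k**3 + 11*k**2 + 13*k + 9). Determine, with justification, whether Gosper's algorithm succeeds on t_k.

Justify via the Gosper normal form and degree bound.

t_(k+1)/t_k = 3*(2*k**3 + 17*k**2 + 41*k + 35)/(2*k**3 + 11*k**2 + 13*k + 9).
Gosper form: A/B · C(k+1)/C(k) with A=3, B=1, C=k**3 + 11*k**2/2 + 13*k/2 + 9/2.
Solve (3)·f(k+1) − (1)·f(k) = k**3 + 11*k**2/2 + 13*k/2 + 9/2.
deg f ≤ 3 (via 0,0,3).
Solving with deg f ≤ 3: f(k) = (k**3 + k**2 - k + 3)/2.
R(k) = B(k−1)·f(k)/C(k) = (k**3 + k**2 - k + 3)/(2*k**3 + 11*k**2 + 13*k + 9); s_k = R·t_k = 3**k*(k**3 + k**2 - k + 3).
Verify: 3**k*(2*k**3 + 11*k**2 + 13*k + 9) matches t_k.

Yes. s_k = 3**k*(k**3 + k**2 - k + 3).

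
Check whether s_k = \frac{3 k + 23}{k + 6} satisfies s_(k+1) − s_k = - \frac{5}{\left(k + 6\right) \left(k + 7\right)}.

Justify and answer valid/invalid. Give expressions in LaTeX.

Valid — Δs_k = t_k.

s_(k+1) = (3*k + 26)/(k + 7)
s_(k+1) − s_k = -5/(k**2 + 13*k + 42)
(s_(k+1) − s_k) − t_k = 0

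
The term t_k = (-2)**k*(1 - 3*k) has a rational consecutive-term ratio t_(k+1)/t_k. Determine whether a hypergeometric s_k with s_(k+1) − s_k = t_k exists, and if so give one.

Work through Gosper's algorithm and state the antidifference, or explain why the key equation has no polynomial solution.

s_k = (-2)**k*(k - 1)

The ratio is 2*(-3*k - 2)/(3*k - 1).
Factor: A=-2; B=1; C=k - 1/3.
Key eq: (-2)·f(k+1) = (1)·f(k) + (k - 1/3).
Degrees (0,0,1) ⇒ d ≤ 1.
Match coefficients ⇒ f(k) = -(k - 1)/3.
Get s_k = R·t_k = (-2)**k*(k - 1) with R(k) = B(k−1)f(k)/C(k) = -(k - 1)/(3*k - 1).
Verify: (-2)**k*(1 - 3*k) matches t_k.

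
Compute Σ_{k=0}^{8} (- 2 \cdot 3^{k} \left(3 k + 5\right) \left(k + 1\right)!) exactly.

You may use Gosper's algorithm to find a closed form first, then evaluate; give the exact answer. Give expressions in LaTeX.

Σ = -142851340798

t_(k+1)/t_k = 3*(k + 2)*(3*k + 8)/(3*k + 5).
Normal form (A,B,C) = (3*k + 6, 1, k + 5/3).
f must satisfy (3*k + 6)·f(k+1) − (1)·f(k) = k + 5/3.
Degrees (1,0,1) ⇒ d ≤ 0.
Match coefficients ⇒ f(k) = 1/3.
R(k) = B(k−1)·f(k)/C(k) = 1/(3*k + 5); s_k = R·t_k = -2*3**k*factorial(k + 1).
Δs = -2*3**k*(3*k + 5)*factorial(k + 1), as required.
Evaluate s at k=9 and k=0: -142851340800 and -2; difference -142851340798.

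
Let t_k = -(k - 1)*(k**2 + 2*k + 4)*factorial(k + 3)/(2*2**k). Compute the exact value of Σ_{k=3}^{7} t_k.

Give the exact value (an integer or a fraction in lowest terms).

Σ = -6548670

r(k) = k*(k + 4)*(2*k + (k + 1)**2 + 6)/(2*(k - 1)*(k**2 + 2*k + 4)) after simplifying.
Normal form (A,B,C) = (k/2 + 2, 1, k**3 + k**2 + 2*k - 4).
f must satisfy (k/2 + 2)·f(k+1) − (1)·f(k) = k**3 + k**2 + 2*k - 4.
deg f ≤ 2 (via 1,0,3).
Solving with deg f ≤ 2: f(k) = 2*(k - 2)*(k - 1).
Then R = B(k−1)f/C = 2*(k - 2)/(k**2 + 2*k + 4), so s_k = R(k)·t_k = -(k - 2)*(k - 1)*factorial(k + 3)/2**k.
Check: Δs_k = -(k - 1)*(k**2 + 2*k + 4)*factorial(k + 3)/(2*2**k). ✓
Telescoping: Σ = s_(8) − s_(3) = -6548850 − (-180) = -6548670.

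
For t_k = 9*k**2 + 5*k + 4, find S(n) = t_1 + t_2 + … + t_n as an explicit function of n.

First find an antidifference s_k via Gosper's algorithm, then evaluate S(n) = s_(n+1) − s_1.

r(k) = (9*k**2 + 23*k + 18)/(9*k**2 + 5*k + 4) after simplifying.
Gosper form: A/B · C(k+1)/C(k) with A=1, B=1, C=k**2 + 5*k/9 + 4/9.
Need (1)·f(k+1) − (1)·f(k) = k**2 + 5*k/9 + 4/9.
d = 3 from the (0,0,2) case.
Match coefficients ⇒ f(k) = k*(3*k**2 - 2*k + 3)/9.
Get s_k = R·t_k = k*(3*k**2 - 2*k + 3) with R(k) = B(k−1)f(k)/C(k) = k*(3*k**2 - 2*k + 3)/(9*k**2 + 5*k + 4).
Check: Δs_k = 9*k**2 + 5*k + 4. ✓
Σ_(k=1)^n t_k = s_(n+1) − s_(1) = (3*n**3 + 7*n**2 + 8*n + 4) − (4), i.e. n*(3*n**2 + 7*n + 8).

S(n) = n*(3*n**2 + 7*n + 8)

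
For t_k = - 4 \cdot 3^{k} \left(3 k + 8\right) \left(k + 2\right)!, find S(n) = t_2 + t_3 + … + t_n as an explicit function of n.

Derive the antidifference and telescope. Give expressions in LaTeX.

S(n) = - 12 \cdot 3^{n} \left(n + 3\right)! + 864

The ratio is 3*(k + 3)*(3*k + 11)/(3*k + 8).
Gosper form: A/B · C(k+1)/C(k) with A=3*k + 9, B=1, C=k + 8/3.
Solve (3*k + 9)·f(k+1) − (1)·f(k) = k + 8/3.
d = 0 from the (1,0,1) case.
Solve for f: f(k) = 1/3 (degree 0 ≤ 0).
Get s_k = R·t_k = -4*3**k*factorial(k + 2) with R(k) = B(k−1)f(k)/C(k) = 1/(3*k + 8).
Δs = -4*3**k*(3*k + 8)*factorial(k + 2), as required.
Σ_(k=2)^n t_k = s_(n+1) − s_(2) = (-12*3**n*factorial(n + 3)) − (-864), i.e. -12*3**n*factorial(n + 3) + 864.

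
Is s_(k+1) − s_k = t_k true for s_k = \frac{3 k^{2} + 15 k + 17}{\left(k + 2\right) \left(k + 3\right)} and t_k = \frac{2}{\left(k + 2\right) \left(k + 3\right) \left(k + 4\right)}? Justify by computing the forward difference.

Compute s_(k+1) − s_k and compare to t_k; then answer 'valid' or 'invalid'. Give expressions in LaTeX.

s_(k+1) = (15*k + 3*(k + 1)**2 + 32)/((k + 3)*(k + 4))
s_(k+1) − s_k = 2/(k**3 + 9*k**2 + 26*k + 24)
(s_(k+1) − s_k) − t_k = 0

valid (s_(k+1) − s_k reduces to t_k)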